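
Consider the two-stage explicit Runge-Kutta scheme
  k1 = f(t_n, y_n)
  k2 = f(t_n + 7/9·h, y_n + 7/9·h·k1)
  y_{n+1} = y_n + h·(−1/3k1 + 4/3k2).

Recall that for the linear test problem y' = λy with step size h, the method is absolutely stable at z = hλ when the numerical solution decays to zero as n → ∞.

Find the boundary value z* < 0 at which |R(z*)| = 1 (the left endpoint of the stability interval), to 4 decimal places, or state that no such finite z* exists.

left endpoint -0.9643.

Set f=λy, z=hλ:
  k1=λy_n ⇒ h·k1=z·y_n;  k2=λ(1+7/9z)y_n ⇒ h·k2=z(1+7/9z)y_n
  y_{n+1}/y_n = 1 − 1/3z + 4/3z(1+7/9z) = 1 + z + 28/27z²
  so R(z) = 1 + z + 28/27z².

Solve |R(x)|<1 on ℝ⁻.
x=-1.13: |R|=1.1942
R=1: x+28/27x²=0 ⇒ x=−27/28=-0.9643; min R=1−1/(4·28/27)=0.7589>−1
Confirm numerically:
  x=-0.923: |R|=0.96048 <1
  x=-0.703: |R|=0.80951 <1
  x=-0.509: |R|=0.75968 <1
  x=-0.403: |R|=0.76542 <1
  x=-1.500: |R|=1.83333 >1
  x=-1.432: |R|=1.69457 >1
  x=-1.183: |R|=1.26832 >1
Stable set (-0.9643, 0).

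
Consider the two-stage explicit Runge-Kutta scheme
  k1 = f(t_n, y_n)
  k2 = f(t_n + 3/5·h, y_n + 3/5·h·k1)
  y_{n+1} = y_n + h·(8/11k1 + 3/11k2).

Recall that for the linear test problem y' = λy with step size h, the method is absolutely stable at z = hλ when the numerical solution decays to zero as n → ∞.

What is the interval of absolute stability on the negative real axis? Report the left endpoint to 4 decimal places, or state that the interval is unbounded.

(-6.1111, 0).

Set f=λy, z=hλ:
  k1=λy_n ⇒ h·k1=z·y_n;  k2=λ(1+3/5z)y_n ⇒ h·k2=z(1+3/5z)y_n
  y_{n+1}/y_n = 1 + 8/11z + 3/11z(1+3/5z) = 1 + z + 9/55z²
  R(z) = 1 + z + 9/55z².

Find x<0 with |R(x)|<1.
x=-0.58: |R|=0.4750
R=1: x+9/55x²=0 ⇒ x=−55/9=-6.1111; min R=1−1/(4·9/55)=-0.5278>−1
Confirm numerically:
  x=-5.405: |R|=0.37548 <1
  x=-4.556: |R|=0.15938 <1
  x=-3.091: |R|=0.52757 <1
  x=-6.590: |R|=1.51642 >1
  x=-6.472: |R|=1.38220 >1
Interval (-6.1111, 0).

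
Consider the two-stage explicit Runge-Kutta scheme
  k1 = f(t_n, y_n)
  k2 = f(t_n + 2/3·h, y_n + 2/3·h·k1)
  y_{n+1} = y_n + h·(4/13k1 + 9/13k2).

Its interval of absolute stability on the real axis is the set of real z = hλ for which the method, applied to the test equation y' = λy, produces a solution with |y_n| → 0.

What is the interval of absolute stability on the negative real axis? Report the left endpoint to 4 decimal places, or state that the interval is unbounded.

Set f=λy, z=hλ:
  k1=λy_n ⇒ h·k1=z·y_n;  k2=λ(1+2/3z)y_n ⇒ h·k2=z(1+2/3z)y_n
  y_{n+1}/y_n = 1 + 4/13z + 9/13z(1+2/3z) = 1 + z + 6/13z²
  Hence R(z) = 1 + z + 6/13z².

Boundary: |R(x)|=1, x<0.
x=-0.95: |R|=0.4665
R=1: x+6/13x²=0 ⇒ x=−13/6=-2.1667; min R=1−1/(4·6/13)=0.4583>−1
Confirm numerically:
  x=-1.908: |R|=0.77221 <1
  x=-1.754: |R|=0.66593 <1
  x=-1.377: |R|=0.49814 <1
  x=-2.744: |R|=1.73117 >1
  x=-2.573: |R|=1.48254 >1
Interval (-2.1667, 0).

(-2.1667, 0).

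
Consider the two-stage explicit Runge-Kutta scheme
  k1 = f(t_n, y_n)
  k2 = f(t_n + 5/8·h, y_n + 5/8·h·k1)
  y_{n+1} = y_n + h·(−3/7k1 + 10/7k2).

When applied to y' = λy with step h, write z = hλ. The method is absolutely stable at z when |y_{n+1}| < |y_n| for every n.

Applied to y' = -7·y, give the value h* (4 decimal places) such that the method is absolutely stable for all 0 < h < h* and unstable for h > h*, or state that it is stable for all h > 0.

Test eqn y'=λy, z=hλ:
  k1=λy_n ⇒ h·k1=z·y_n;  k2=λ(1+5/8z)y_n ⇒ h·k2=z(1+5/8z)y_n
  y_{n+1}/y_n = 1 − 3/7z + 10/7z(1+5/8z) = 1 + z + 25/28z²
  R(z) = 1 + z + 25/28z².

Find x<0 with |R(x)|<1.
x=-0.37: |R|=0.7522
R=1: x+25/28x²=0 ⇒ x=−28/25=-1.1200; min R=1−1/(4·25/28)=0.7200>−1
Confirm numerically:
  x=-0.575: |R|=0.72020 <1
  x=-0.517: |R|=0.72165 <1
  x=-0.455: |R|=0.72984 <1
  x=-1.620: |R|=1.72321 >1
  x=-1.366: |R|=1.30003 >1
Stable set (-1.1200, 0).

(-1.1200,0); λ=-7 ⇒ h* = (28/25)/7 = 0.1600.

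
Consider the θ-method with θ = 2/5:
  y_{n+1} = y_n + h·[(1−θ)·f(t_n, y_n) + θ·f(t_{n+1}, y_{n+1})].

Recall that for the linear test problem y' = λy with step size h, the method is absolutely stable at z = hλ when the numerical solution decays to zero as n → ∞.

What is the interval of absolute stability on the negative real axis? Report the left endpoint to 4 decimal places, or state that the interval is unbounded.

Test eqn y'=λy, z=hλ:
  y_{n+1} = y_n + z·[3/5·y_n + 2/5·y_{n+1}] ⇒ (1 − 2/5z)y_{n+1} = (1 + 3/5z)y_n
  so R(z) = (1 + 3/5z)/(1 − 2/5z).

Boundary: |R(x)|=1, x<0.
x=-1.49: |R|=0.0664
R=−1: 1+3/5x = −1+2/5x ⇒ -1/5x=2 ⇒ x=2/(-1/5)=-10.0000
Confirm numerically:
  x=-8.795: |R|=0.94666 <1
  x=-8.769: |R|=0.94538 <1
  x=-8.223: |R|=0.91714 <1
  x=-5.463: |R|=0.71512 <1
  x=-10.471: |R|=1.01816 >1
  x=-10.315: |R|=1.01229 >1
Interval (-10.0000, 0).

(-10.0000, 0).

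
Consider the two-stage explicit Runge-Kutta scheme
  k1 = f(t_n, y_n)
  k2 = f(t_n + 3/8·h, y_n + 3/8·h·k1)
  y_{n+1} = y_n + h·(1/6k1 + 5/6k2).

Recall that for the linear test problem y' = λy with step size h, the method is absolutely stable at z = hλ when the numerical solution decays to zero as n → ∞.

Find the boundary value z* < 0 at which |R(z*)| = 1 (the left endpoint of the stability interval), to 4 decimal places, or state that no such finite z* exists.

left endpoint -3.2000.

With y'=λy (z=hλ):
  k1=λy_n ⇒ h·k1=z·y_n;  k2=λ(1+3/8z)y_n ⇒ h·k2=z(1+3/8z)y_n
  y_{n+1}/y_n = 1 + 1/6z + 5/6z(1+3/8z) = 1 + z + 5/16z²
  so R(z) = 1 + z + 5/16z².

Boundary: |R(x)|=1, x<0.
x=-1.03: |R|=0.3015
R=1: x+5/16x²=0 ⇒ x=−16/5=-3.2000; min R=1−1/(4·5/16)=0.2000>−1
Confirm numerically:
  x=-2.899: |R|=0.72731 <1
  x=-2.458: |R|=0.43005 <1
  x=-2.352: |R|=0.37672 <1
  x=-1.847: |R|=0.21907 <1
  x=-3.688: |R|=1.56242 >1
  x=-3.250: |R|=1.05078 >1
So |R|<1 on (-3.2000, 0).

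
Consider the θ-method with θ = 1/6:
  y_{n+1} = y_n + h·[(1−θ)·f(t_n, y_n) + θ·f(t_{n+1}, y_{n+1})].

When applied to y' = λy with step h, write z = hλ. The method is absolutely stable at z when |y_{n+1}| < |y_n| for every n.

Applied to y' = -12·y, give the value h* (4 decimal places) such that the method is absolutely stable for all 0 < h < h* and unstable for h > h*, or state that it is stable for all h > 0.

Test eqn y'=λy, z=hλ:
  y_{n+1} = y_n + z·[5/6·y_n + 1/6·y_{n+1}] ⇒ (1 − 1/6z)y_{n+1} = (1 + 5/6z)y_n
  R(z) = (1 + 5/6z)/(1 − 1/6z).

Need |R(x)|<1, x<0.
x=-0.73: |R|=0.3492
R=−1: 1+5/6x = −1+1/6x ⇒ -2/3x=2 ⇒ x=2/(-2/3)=-3.0000
Confirm numerically:
  x=-2.911: |R|=0.96005 <1
  x=-2.872: |R|=0.94229 <1
  x=-2.246: |R|=0.63425 <1
  x=-2.220: |R|=0.62044 <1
  x=-3.477: |R|=1.20133 >1
  x=-3.459: |R|=1.19410 >1
  x=-3.047: |R|=1.02078 >1
So |R|<1 on (-3.0000, 0).

(-3.0000,0); λ=-12 ⇒ h* = (3)/12 = 0.2500.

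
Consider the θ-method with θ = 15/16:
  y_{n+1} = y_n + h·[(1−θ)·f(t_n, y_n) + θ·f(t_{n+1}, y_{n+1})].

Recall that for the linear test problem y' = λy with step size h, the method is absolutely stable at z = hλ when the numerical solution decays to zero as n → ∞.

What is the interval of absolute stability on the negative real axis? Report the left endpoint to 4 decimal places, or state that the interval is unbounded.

With y'=λy (z=hλ):
  y_{n+1} = y_n + z·[1/16·y_n + 15/16·y_{n+1}] ⇒ (1 − 15/16z)y_{n+1} = (1 + 1/16z)y_n
  so R(z) = (1 + 1/16z)/(1 − 15/16z).

Solve |R(x)|<1 on ℝ⁻.
x=-1.61: |R|=0.3584
x=-2: |R|=0.3043
x=-10: |R|=0.0361
x=-100: |R|=0.0554
θ=15/16≥1/2 ⇒ |1+1/16x|<|1−15/16x| ∀x<0 ⇒ stable on all of ℝ⁻.

interval (−∞, 0).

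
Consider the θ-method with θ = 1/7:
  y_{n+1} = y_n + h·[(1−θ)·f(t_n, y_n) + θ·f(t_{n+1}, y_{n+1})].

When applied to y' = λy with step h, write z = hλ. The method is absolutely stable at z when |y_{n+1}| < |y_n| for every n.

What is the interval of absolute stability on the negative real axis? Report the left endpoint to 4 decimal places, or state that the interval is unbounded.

z∈(-2.8000,0).

With y'=λy (z=hλ):
  y_{n+1} = y_n + z·[6/7·y_n + 1/7·y_{n+1}] ⇒ (1 − 1/7z)y_{n+1} = (1 + 6/7z)y_n
  R(z) = (1 + 6/7z)/(1 − 1/7z).

Boundary: |R(x)|=1, x<0.
x=-0.49: |R|=0.5421
R=−1: 1+6/7x = −1+1/7x ⇒ -5/7x=2 ⇒ x=2/(-5/7)=-2.8000
Confirm numerically:
  x=-2.488: |R|=0.83558 <1
  x=-1.467: |R|=0.21283 <1
  x=-1.257: |R|=0.06564 <1
  x=-2.963: |R|=1.08180 >1
  x=-2.900: |R|=1.05051 >1
Interval (-2.8000, 0).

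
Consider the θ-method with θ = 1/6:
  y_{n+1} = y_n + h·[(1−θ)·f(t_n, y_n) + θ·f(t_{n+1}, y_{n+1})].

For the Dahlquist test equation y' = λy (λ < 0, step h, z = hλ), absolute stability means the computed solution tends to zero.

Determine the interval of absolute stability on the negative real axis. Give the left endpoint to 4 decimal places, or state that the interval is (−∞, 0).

z∈(-3.0000,0).

Test eqn y'=λy, z=hλ:
  y_{n+1} = y_n + z·[5/6·y_n + 1/6·y_{n+1}] ⇒ (1 − 1/6z)y_{n+1} = (1 + 5/6z)y_n
  Hence R(z) = (1 + 5/6z)/(1 − 1/6z).

Boundary: |R(x)|=1, x<0.
x=-0.67: |R|=0.3973
R=−1: 1+5/6x = −1+1/6x ⇒ -2/3x=2 ⇒ x=2/(-2/3)=-3.0000
Confirm numerically:
  x=-2.510: |R|=0.76968 <1
  x=-1.733: |R|=0.34463 <1
  x=-1.249: |R|=0.03380 <1
  x=-3.544: |R|=1.22800 >1
  x=-3.272: |R|=1.11734 >1
  x=-3.100: |R|=1.04396 >1
Interval (-3.0000, 0).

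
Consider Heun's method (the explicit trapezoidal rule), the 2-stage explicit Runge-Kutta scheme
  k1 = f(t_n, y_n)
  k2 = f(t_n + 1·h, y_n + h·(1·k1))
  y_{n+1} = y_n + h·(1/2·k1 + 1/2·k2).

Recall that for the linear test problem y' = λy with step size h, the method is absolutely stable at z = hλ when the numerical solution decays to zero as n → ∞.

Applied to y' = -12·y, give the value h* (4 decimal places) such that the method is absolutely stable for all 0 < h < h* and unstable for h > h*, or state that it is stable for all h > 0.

(-2.0000,0); λ=-12 ⇒ h* = 0.1667.

Test eqn y'=λy, z=hλ:
  order 2, 2-stage ⇒ R(z)=1+z+z^2/2
  (e.g. R(-1.64)=0.70480, |R|=0.70480)

Find x<0 with |R(x)|<1.
x=-1.64: |R|=0.7048
|R(-2.28)|=1.3192 |R(-1.81)|=0.8281 |R(-0.51)|=0.6200
Bisect:
  x_lo=-2.8114 |R|=2.1406  x_hi=-0.2076 |R|=0.8140
  mid=-1.50949 |R|=0.62979 →hi
  mid=-2.16045 |R|=1.17332 →lo
  mid=-1.83497 |R|=0.84859 →hi
  mid=-1.99771 |R|=0.99771 →hi
  mid=-2.07908 |R|=1.08221 →lo
  mid=-2.03839 |R|=1.03913 →lo
  mid=-2.01805 |R|=1.01822 →lo
  ...
  [-2.00009,-1.99993] ⇒ x*=-2.0000
So |R|<1 on (-2.0000, 0).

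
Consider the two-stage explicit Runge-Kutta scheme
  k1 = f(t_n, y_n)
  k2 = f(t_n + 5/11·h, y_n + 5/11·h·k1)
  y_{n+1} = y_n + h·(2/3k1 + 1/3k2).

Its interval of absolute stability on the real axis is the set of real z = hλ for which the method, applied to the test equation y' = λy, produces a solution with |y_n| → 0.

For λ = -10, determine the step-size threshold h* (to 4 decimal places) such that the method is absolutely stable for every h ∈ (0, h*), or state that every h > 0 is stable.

(-6.6000,0); λ=-10 ⇒ h* = (33/5)/10 = 0.6600.

With y'=λy (z=hλ):
  k1=λy_n ⇒ h·k1=z·y_n;  k2=λ(1+5/11z)y_n ⇒ h·k2=z(1+5/11z)y_n
  y_{n+1}/y_n = 1 + 2/3z + 1/3z(1+5/11z) = 1 + z + 5/33z²
  ⇒ R(z) = 1 + z + 5/33z².

Need |R(x)|<1, x<0.
x=-0.67: |R|=0.3980
R=1: x+5/33x²=0 ⇒ x=−33/5=-6.6000; min R=1−1/(4·5/33)=-0.6500>−1
Confirm numerically:
  x=-6.532: |R|=0.93270 <1
  x=-4.782: |R|=0.31722 <1
  x=-3.929: |R|=0.59005 <1
  x=-6.930: |R|=1.34650 >1
  x=-6.833: |R|=1.24123 >1
Stable set (-6.6000, 0).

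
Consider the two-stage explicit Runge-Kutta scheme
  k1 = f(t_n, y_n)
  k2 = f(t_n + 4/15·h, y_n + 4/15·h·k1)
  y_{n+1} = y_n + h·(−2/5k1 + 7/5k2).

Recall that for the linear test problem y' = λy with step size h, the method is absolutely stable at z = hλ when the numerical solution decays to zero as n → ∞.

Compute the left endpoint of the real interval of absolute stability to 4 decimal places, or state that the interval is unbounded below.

z* = -2.6786.

On y'=λy, z=hλ:
  k1=λy_n ⇒ h·k1=z·y_n;  k2=λ(1+4/15z)y_n ⇒ h·k2=z(1+4/15z)y_n
  y_{n+1}/y_n = 1 − 2/5z + 7/5z(1+4/15z) = 1 + z + 28/75z²
  R(z) = 1 + z + 28/75z².

Need |R(x)|<1, x<0.
x=-0.68: |R|=0.4926
R=1: x+28/75x²=0 ⇒ x=−75/28=-2.6786; min R=1−1/(4·28/75)=0.3304>−1
Confirm numerically:
  x=-2.568: |R|=0.89399 <1
  x=-2.265: |R|=0.65028 <1
  x=-2.257: |R|=0.64478 <1
  x=-1.825: |R|=0.41843 <1
  x=-3.182: |R|=1.59805 >1
  x=-2.792: |R|=1.11823 >1
Stable set (-2.6786, 0).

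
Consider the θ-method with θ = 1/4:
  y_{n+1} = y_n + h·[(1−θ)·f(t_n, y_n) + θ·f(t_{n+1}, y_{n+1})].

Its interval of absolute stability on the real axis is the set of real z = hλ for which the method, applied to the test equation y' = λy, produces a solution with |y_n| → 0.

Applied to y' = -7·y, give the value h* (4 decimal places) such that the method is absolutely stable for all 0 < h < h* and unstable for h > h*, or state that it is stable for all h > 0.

(-4.0000,0); λ=-7 ⇒ h* = (4)/7 = 0.5714.

Set f=λy, z=hλ:
  y_{n+1} = y_n + z·[3/4·y_n + 1/4·y_{n+1}] ⇒ (1 − 1/4z)y_{n+1} = (1 + 3/4z)y_n
  so R(z) = (1 + 3/4z)/(1 − 1/4z).

Need |R(x)|<1, x<0.
x=-0.36: |R|=0.6697
R=−1: 1+3/4x = −1+1/4x ⇒ -1/2x=2 ⇒ x=2/(-1/2)=-4.0000
Confirm numerically:
  x=-3.854: |R|=0.96282 <1
  x=-2.351: |R|=0.48071 <1
  x=-2.208: |R|=0.42268 <1
  x=-4.350: |R|=1.08383 >1
  x=-4.086: |R|=1.02127 >1
Stable set (-4.0000, 0).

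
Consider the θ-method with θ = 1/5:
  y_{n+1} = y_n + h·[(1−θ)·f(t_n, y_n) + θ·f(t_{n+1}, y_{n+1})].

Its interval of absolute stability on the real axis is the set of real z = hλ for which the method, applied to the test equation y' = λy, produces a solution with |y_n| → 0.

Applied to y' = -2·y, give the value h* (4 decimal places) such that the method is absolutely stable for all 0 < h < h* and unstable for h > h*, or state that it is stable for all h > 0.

(-3.3333,0); λ=-2 ⇒ h* = (10/3)/2 = 1.6667.

Test eqn y'=λy, z=hλ:
  y_{n+1} = y_n + z·[4/5·y_n + 1/5·y_{n+1}] ⇒ (1 − 1/5z)y_{n+1} = (1 + 4/5z)y_n
  Hence R(z) = (1 + 4/5z)/(1 − 1/5z).

Solve |R(x)|<1 on ℝ⁻.
x=-1.03: |R|=0.1459
R=−1: 1+4/5x = −1+1/5x ⇒ -3/5x=2 ⇒ x=2/(-3/5)=-3.3333
Confirm numerically:
  x=-2.991: |R|=0.87148 <1
  x=-1.781: |R|=0.31323 <1
  x=-1.745: |R|=0.29355 <1
  x=-3.631: |R|=1.10346 >1
  x=-3.400: |R|=1.02381 >1
Interval (-3.3333, 0).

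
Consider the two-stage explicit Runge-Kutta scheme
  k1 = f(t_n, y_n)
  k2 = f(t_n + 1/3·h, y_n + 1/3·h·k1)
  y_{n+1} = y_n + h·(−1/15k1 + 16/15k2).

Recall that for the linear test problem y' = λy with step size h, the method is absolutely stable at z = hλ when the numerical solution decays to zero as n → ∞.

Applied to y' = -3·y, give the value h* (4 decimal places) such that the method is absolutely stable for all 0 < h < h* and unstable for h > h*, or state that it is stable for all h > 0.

(-2.8125,0); λ=-3 ⇒ h* = (45/16)/3 = 0.9375.

Test eqn y'=λy, z=hλ:
  k1=λy_n ⇒ h·k1=z·y_n;  k2=λ(1+1/3z)y_n ⇒ h·k2=z(1+1/3z)y_n
  y_{n+1}/y_n = 1 − 1/15z + 16/15z(1+1/3z) = 1 + z + 16/45z²
  ⇒ R(z) = 1 + z + 16/45z².

Boundary: |R(x)|=1, x<0.
x=-1.16: |R|=0.3184
R=1: x+16/45x²=0 ⇒ x=−45/16=-2.8125; min R=1−1/(4·16/45)=0.2969>−1
Confirm numerically:
  x=-2.098: |R|=0.46701 <1
  x=-2.082: |R|=0.45924 <1
  x=-1.322: |R|=0.29940 <1
  x=-3.201: |R|=1.44216 >1
  x=-3.137: |R|=1.36194 >1
  x=-2.923: |R|=1.11484 >1
Stable set (-2.8125, 0).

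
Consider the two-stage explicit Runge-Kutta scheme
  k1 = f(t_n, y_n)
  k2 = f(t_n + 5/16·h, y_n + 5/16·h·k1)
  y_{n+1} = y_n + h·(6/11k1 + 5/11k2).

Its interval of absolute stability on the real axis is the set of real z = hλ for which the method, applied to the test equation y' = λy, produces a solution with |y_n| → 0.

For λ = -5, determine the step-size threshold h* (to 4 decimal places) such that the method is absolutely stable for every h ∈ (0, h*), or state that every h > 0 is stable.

(-7.0400,0); λ=-5 ⇒ h* = (176/25)/5 = 1.4080.

On y'=λy, z=hλ:
  k1=λy_n ⇒ h·k1=z·y_n;  k2=λ(1+5/16z)y_n ⇒ h·k2=z(1+5/16z)y_n
  y_{n+1}/y_n = 1 + 6/11z + 5/11z(1+5/16z) = 1 + z + 25/176z²
  R(z) = 1 + z + 25/176z².

Boundary: |R(x)|=1, x<0.
x=-0.99: |R|=0.1492
R=1: x+25/176x²=0 ⇒ x=−176/25=-7.0400; min R=1−1/(4·25/176)=-0.7600>−1
Confirm numerically:
  x=-5.817: |R|=0.01054 <1
  x=-4.430: |R|=0.64237 <1
  x=-3.371: |R|=0.75685 <1
  x=-7.200: |R|=1.16364 >1
  x=-7.150: |R|=1.11172 >1
So |R|<1 on (-7.0400, 0).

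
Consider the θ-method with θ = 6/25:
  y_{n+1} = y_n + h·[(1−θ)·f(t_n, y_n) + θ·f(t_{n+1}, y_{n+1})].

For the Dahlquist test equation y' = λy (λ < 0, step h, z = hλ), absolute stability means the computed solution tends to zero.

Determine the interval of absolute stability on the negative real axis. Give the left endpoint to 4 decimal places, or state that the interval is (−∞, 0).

On y'=λy, z=hλ:
  y_{n+1} = y_n + z·[19/25·y_n + 6/25·y_{n+1}] ⇒ (1 − 6/25z)y_{n+1} = (1 + 19/25z)y_n
  Hence R(z) = (1 + 19/25z)/(1 − 6/25z).

Boundary: |R(x)|=1, x<0.
x=-0.67: |R|=0.4228
R=−1: 1+19/25x = −1+6/25x ⇒ -13/25x=2 ⇒ x=2/(-13/25)=-3.8462
Confirm numerically:
  x=-2.567: |R|=0.58841 <1
  x=-2.394: |R|=0.52042 <1
  x=-1.775: |R|=0.24474 <1
  x=-4.434: |R|=1.14809 >1
  x=-4.193: |R|=1.08990 >1
Stable set (-3.8462, 0).

z∈(-3.8462,0).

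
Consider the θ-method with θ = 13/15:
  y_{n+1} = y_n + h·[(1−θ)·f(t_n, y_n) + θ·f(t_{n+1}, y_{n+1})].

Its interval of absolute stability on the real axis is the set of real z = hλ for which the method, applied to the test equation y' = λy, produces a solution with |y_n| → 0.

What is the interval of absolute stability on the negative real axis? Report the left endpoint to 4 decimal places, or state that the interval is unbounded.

unbounded; (−∞, 0).

Set f=λy, z=hλ:
  y_{n+1} = y_n + z·[2/15·y_n + 13/15·y_{n+1}] ⇒ (1 − 13/15z)y_{n+1} = (1 + 2/15z)y_n
  R(z) = (1 + 2/15z)/(1 − 13/15z).

Find x<0 with |R(x)|<1.
x=-0.43: |R|=0.6867
x=-2: |R|=0.2683
x=-10: |R|=0.0345
x=-100: |R|=0.1407
θ=13/15≥1/2 ⇒ |1+2/15x|<|1−13/15x| ∀x<0 ⇒ unbounded interval.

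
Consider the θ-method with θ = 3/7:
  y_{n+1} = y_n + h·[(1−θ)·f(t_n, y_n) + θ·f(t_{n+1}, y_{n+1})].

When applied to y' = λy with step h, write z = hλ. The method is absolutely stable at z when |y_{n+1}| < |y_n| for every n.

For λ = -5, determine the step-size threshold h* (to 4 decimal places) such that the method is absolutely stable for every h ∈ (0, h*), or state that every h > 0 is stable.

(-14.0000,0); λ=-5 ⇒ h* = (14)/5 = 2.8000.

On y'=λy, z=hλ:
  y_{n+1} = y_n + z·[4/7·y_n + 3/7·y_{n+1}] ⇒ (1 − 3/7z)y_{n+1} = (1 + 4/7z)y_n
  so R(z) = (1 + 4/7z)/(1 − 3/7z).

Boundary: |R(x)|=1, x<0.
x=-0.41: |R|=0.6513
R=−1: 1+4/7x = −1+3/7x ⇒ -1/7x=2 ⇒ x=2/(-1/7)=-14.0000
Confirm numerically:
  x=-9.854: |R|=0.88660 <1
  x=-8.365: |R|=0.82443 <1
  x=-7.049: |R|=0.75305 <1
  x=-14.319: |R|=1.00639 >1
  x=-14.142: |R|=1.00287 >1
So |R|<1 on (-14.0000, 0).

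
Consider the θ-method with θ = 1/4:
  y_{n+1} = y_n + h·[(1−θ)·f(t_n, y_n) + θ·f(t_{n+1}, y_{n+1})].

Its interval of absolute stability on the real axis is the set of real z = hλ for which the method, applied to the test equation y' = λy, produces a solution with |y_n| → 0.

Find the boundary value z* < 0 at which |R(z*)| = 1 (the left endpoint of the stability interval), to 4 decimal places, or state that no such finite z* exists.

On y'=λy, z=hλ:
  y_{n+1} = y_n + z·[3/4·y_n + 1/4·y_{n+1}] ⇒ (1 − 1/4z)y_{n+1} = (1 + 3/4z)y_n
  so R(z) = (1 + 3/4z)/(1 − 1/4z).

Need |R(x)|<1, x<0.
x=-1.49: |R|=0.0856
R=−1: 1+3/4x = −1+1/4x ⇒ -1/2x=2 ⇒ x=2/(-1/2)=-4.0000
Confirm numerically:
  x=-3.039: |R|=0.72695 <1
  x=-2.856: |R|=0.66628 <1
  x=-2.376: |R|=0.49059 <1
  x=-4.482: |R|=1.11365 >1
  x=-4.269: |R|=1.06506 >1
  x=-4.036: |R|=1.00896 >1
So |R|<1 on (-4.0000, 0).

z* = -4.0000.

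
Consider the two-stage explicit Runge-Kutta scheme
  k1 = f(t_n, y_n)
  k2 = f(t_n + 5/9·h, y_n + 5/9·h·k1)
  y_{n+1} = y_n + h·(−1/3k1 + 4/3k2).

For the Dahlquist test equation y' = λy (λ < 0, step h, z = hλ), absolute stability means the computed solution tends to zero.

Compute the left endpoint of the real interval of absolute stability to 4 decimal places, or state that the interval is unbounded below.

Set f=λy, z=hλ:
  k1=λy_n ⇒ h·k1=z·y_n;  k2=λ(1+5/9z)y_n ⇒ h·k2=z(1+5/9z)y_n
  y_{n+1}/y_n = 1 − 1/3z + 4/3z(1+5/9z) = 1 + z + 20/27z²
  so R(z) = 1 + z + 20/27z².

Solve |R(x)|<1 on ℝ⁻.
x=-0.66: |R|=0.6627
R=1: x+20/27x²=0 ⇒ x=−27/20=-1.3500; min R=1−1/(4·20/27)=0.6625>−1
Confirm numerically:
  x=-1.171: |R|=0.84473 <1
  x=-1.150: |R|=0.82963 <1
  x=-0.980: |R|=0.73141 <1
  x=-1.471: |R|=1.13185 >1
  x=-1.469: |R|=1.12949 >1
  x=-1.455: |R|=1.11317 >1
Stable set (-1.3500, 0).

z* = -1.3500.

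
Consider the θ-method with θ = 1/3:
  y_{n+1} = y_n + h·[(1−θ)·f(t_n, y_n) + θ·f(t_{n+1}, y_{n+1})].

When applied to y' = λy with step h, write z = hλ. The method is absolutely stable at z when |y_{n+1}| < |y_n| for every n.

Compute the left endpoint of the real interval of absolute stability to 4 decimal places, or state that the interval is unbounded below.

Test eqn y'=λy, z=hλ:
  y_{n+1} = y_n + z·[2/3·y_n + 1/3·y_{n+1}] ⇒ (1 − 1/3z)y_{n+1} = (1 + 2/3z)y_n
  R(z) = (1 + 2/3z)/(1 − 1/3z).

Find x<0 with |R(x)|<1.
x=-1.33: |R|=0.0785
R=−1: 1+2/3x = −1+1/3x ⇒ -1/3x=2 ⇒ x=2/(-1/3)=-6.0000
Confirm numerically:
  x=-4.767: |R|=0.84125 <1
  x=-3.512: |R|=0.61794 <1
  x=-3.422: |R|=0.59857 <1
  x=-2.602: |R|=0.39343 <1
  x=-6.514: |R|=1.05403 >1
  x=-6.470: |R|=1.04963 >1
Stable set (-6.0000, 0).

z* = -6.0000.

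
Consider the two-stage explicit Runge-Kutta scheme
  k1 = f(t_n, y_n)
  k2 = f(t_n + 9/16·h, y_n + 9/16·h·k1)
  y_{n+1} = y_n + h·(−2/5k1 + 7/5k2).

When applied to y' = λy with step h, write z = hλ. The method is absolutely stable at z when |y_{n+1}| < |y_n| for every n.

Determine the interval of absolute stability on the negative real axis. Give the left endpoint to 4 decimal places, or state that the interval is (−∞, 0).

(-1.2698, 0).

On y'=λy, z=hλ:
  k1=λy_n ⇒ h·k1=z·y_n;  k2=λ(1+9/16z)y_n ⇒ h·k2=z(1+9/16z)y_n
  y_{n+1}/y_n = 1 − 2/5z + 7/5z(1+9/16z) = 1 + z + 63/80z²
  Hence R(z) = 1 + z + 63/80z².

Find x<0 with |R(x)|<1.
x=-1.19: |R|=0.9252
R=1: x+63/80x²=0 ⇒ x=−80/63=-1.2698; min R=1−1/(4·63/80)=0.6825>−1
Confirm numerically:
  x=-1.092: |R|=0.84707 <1
  x=-0.972: |R|=0.77202 <1
  x=-0.665: |R|=0.68325 <1
  x=-0.640: |R|=0.68256 <1
  x=-1.780: |R|=1.71511 >1
  x=-1.711: |R|=1.59442 >1
Interval (-1.2698, 0).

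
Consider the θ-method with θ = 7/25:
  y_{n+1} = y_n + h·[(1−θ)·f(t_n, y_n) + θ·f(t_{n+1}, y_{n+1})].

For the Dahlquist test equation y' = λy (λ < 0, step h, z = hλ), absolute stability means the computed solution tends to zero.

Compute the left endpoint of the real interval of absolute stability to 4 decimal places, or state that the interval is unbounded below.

left endpoint -4.5455.

On y'=λy, z=hλ:
  y_{n+1} = y_n + z·[18/25·y_n + 7/25·y_{n+1}] ⇒ (1 − 7/25z)y_{n+1} = (1 + 18/25z)y_n
  so R(z) = (1 + 18/25z)/(1 − 7/25z).

Solve |R(x)|<1 on ℝ⁻.
x=-1.18: |R|=0.1130
R=−1: 1+18/25x = −1+7/25x ⇒ -11/25x=2 ⇒ x=2/(-11/25)=-4.5455
Confirm numerically:
  x=-4.185: |R|=0.92697 <1
  x=-3.984: |R|=0.88322 <1
  x=-3.488: |R|=0.76461 <1
  x=-4.723: |R|=1.03364 >1
  x=-4.680: |R|=1.02562 >1
  x=-4.674: |R|=1.02450 >1
Interval (-4.5455, 0).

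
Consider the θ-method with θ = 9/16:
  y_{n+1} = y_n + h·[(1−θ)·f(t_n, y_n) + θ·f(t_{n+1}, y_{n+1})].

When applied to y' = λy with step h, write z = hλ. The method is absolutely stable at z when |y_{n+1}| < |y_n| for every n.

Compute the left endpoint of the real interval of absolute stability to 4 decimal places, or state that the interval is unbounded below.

(−∞, 0) — no finite endpoint.

Set f=λy, z=hλ:
  y_{n+1} = y_n + z·[7/16·y_n + 9/16·y_{n+1}] ⇒ (1 − 9/16z)y_{n+1} = (1 + 7/16z)y_n
  R(z) = (1 + 7/16z)/(1 − 9/16z).

Need |R(x)|<1, x<0.
x=-1.53: |R|=0.1777
x=-2: |R|=0.0588
x=-10: |R|=0.5094
x=-100: |R|=0.7467
θ=9/16≥1/2 ⇒ |1+7/16x|<|1−9/16x| ∀x<0 ⇒ unbounded interval.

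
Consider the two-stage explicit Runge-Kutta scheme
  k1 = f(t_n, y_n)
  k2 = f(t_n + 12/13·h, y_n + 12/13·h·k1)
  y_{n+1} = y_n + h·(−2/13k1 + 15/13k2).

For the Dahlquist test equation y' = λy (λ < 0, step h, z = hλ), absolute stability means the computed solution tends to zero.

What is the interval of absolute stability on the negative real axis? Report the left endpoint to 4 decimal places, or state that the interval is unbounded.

With y'=λy (z=hλ):
  k1=λy_n ⇒ h·k1=z·y_n;  k2=λ(1+12/13z)y_n ⇒ h·k2=z(1+12/13z)y_n
  y_{n+1}/y_n = 1 − 2/13z + 15/13z(1+12/13z) = 1 + z + 180/169z²
  R(z) = 1 + z + 180/169z².

Solve |R(x)|<1 on ℝ⁻.
x=-1.15: |R|=1.2586
R=1: x+180/169x²=0 ⇒ x=−169/180=-0.9389; min R=1−1/(4·180/169)=0.7653>−1
Confirm numerically:
  x=-0.559: |R|=0.77382 <1
  x=-0.516: |R|=0.76759 <1
  x=-0.451: |R|=0.76564 <1
  x=-1.365: |R|=1.61950 >1
  x=-1.068: |R|=1.14687 >1
Interval (-0.9389, 0).

(-0.9389, 0).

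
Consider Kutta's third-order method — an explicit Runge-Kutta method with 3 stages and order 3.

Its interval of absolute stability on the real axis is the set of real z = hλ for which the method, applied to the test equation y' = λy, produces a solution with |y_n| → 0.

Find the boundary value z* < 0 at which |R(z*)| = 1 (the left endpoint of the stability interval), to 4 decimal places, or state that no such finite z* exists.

left endpoint -2.5127.

With y'=λy (z=hλ):
  order 3, 3-stage ⇒ R(z)=1+z+z^2/2+z^3/6
  (e.g. R(-0.82)=0.42431, |R|=0.42431)

Boundary: |R(x)|=1, x<0.
x=-0.82: |R|=0.4243
|R(-2.9)|=1.7598 |R(-2.29)|=0.6694 |R(-2.2)|=0.5547
Bisect:
  x_lo=-3.2389 |R|=2.6566  x_hi=-0.3415 |R|=0.7102
  mid=-1.79021 |R|=0.14401 →hi
  mid=-2.51456 |R|=1.00298 →lo
  mid=-2.15239 |R|=0.49792 →hi
  mid=-2.33347 |R|=0.72859 →hi
  mid=-2.42402 |R|=0.85995 →hi
  mid=-2.46929 |R|=0.92996 →hi
  mid=-2.49192 |R|=0.96609 →hi
  mid=-2.50324 |R|=0.98444 →hi
  mid=-2.50890 |R|=0.99369 →hi
  mid=-2.51173 |R|=0.99833 →hi
  ...
  [-2.51279,-2.51261] ⇒ x*=-2.5127
Interval (-2.5127, 0).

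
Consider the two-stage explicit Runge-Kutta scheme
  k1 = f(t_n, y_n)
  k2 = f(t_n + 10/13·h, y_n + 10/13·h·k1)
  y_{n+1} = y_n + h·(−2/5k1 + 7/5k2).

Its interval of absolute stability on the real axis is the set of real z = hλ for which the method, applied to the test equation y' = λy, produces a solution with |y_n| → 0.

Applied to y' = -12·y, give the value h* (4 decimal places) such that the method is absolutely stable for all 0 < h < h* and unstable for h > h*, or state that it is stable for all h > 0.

(-0.9286,0); λ=-12 ⇒ h* = (13/14)/12 = 0.0774.

With y'=λy (z=hλ):
  k1=λy_n ⇒ h·k1=z·y_n;  k2=λ(1+10/13z)y_n ⇒ h·k2=z(1+10/13z)y_n
  y_{n+1}/y_n = 1 − 2/5z + 7/5z(1+10/13z) = 1 + z + 14/13z²
  so R(z) = 1 + z + 14/13z².

Find x<0 with |R(x)|<1.
x=-1.1: |R|=1.2031
R=1: x+14/13x²=0 ⇒ x=−13/14=-0.9286; min R=1−1/(4·14/13)=0.7679>−1
Confirm numerically:
  x=-0.743: |R|=0.85151 <1
  x=-0.561: |R|=0.77793 <1
  x=-0.435: |R|=0.76878 <1
  x=-1.343: |R|=1.59939 >1
  x=-1.042: |R|=1.12728 >1
  x=-0.974: |R|=1.04765 >1
Stable set (-0.9286, 0).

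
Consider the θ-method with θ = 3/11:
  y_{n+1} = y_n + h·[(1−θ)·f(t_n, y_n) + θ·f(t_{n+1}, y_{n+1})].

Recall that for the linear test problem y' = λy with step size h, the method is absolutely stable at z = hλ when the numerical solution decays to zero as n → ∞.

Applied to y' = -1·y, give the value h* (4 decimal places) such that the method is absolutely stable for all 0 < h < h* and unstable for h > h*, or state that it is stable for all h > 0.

On y'=λy, z=hλ:
  y_{n+1} = y_n + z·[8/11·y_n + 3/11·y_{n+1}] ⇒ (1 − 3/11z)y_{n+1} = (1 + 8/11z)y_n
  so R(z) = (1 + 8/11z)/(1 − 3/11z).

Boundary: |R(x)|=1, x<0.
x=-0.85: |R|=0.3100
R=−1: 1+8/11x = −1+3/11x ⇒ -5/11x=2 ⇒ x=2/(-5/11)=-4.4000
Confirm numerically:
  x=-3.444: |R|=0.77592 <1
  x=-3.433: |R|=0.77299 <1
  x=-2.731: |R|=0.56521 <1
  x=-4.531: |R|=1.02663 >1
  x=-4.488: |R|=1.01799 >1
  x=-4.460: |R|=1.01231 >1
Interval (-4.4000, 0).

(-4.4000,0); λ=-1 ⇒ h* = (22/5)/1 = 4.4000.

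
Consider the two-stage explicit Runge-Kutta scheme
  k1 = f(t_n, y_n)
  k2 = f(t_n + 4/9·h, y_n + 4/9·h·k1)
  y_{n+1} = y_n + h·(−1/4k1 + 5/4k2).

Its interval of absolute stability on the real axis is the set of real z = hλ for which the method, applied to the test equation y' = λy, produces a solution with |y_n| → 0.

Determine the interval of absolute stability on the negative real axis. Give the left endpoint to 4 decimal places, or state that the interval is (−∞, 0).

(-1.8000, 0).

With y'=λy (z=hλ):
  k1=λy_n ⇒ h·k1=z·y_n;  k2=λ(1+4/9z)y_n ⇒ h·k2=z(1+4/9z)y_n
  y_{n+1}/y_n = 1 − 1/4z + 5/4z(1+4/9z) = 1 + z + 5/9z²
  Hence R(z) = 1 + z + 5/9z².

Need |R(x)|<1, x<0.
x=-0.6: |R|=0.6000
R=1: x+5/9x²=0 ⇒ x=−9/5=-1.8000; min R=1−1/(4·5/9)=0.5500>−1
Confirm numerically:
  x=-1.602: |R|=0.82378 <1
  x=-1.461: |R|=0.72485 <1
  x=-0.996: |R|=0.55512 <1
  x=-0.809: |R|=0.55460 <1
  x=-2.172: |R|=1.44888 >1
  x=-2.130: |R|=1.39050 >1
  x=-2.113: |R|=1.36743 >1
Stable set (-1.8000, 0).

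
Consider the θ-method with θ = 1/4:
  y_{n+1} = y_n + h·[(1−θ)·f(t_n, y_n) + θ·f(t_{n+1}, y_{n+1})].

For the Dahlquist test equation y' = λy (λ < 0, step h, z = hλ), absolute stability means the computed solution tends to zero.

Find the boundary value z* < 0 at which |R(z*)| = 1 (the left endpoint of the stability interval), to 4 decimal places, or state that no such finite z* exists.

On y'=λy, z=hλ:
  y_{n+1} = y_n + z·[3/4·y_n + 1/4·y_{n+1}] ⇒ (1 − 1/4z)y_{n+1} = (1 + 3/4z)y_n
  R(z) = (1 + 3/4z)/(1 − 1/4z).

Boundary: |R(x)|=1, x<0.
x=-0.4: |R|=0.6364
R=−1: 1+3/4x = −1+1/4x ⇒ -1/2x=2 ⇒ x=2/(-1/2)=-4.0000
Confirm numerically:
  x=-3.300: |R|=0.80822 <1
  x=-2.817: |R|=0.65293 <1
  x=-2.308: |R|=0.46354 <1
  x=-4.449: |R|=1.10628 >1
  x=-4.306: |R|=1.07368 >1
  x=-4.128: |R|=1.03150 >1
Interval (-4.0000, 0).

left endpoint -4.0000.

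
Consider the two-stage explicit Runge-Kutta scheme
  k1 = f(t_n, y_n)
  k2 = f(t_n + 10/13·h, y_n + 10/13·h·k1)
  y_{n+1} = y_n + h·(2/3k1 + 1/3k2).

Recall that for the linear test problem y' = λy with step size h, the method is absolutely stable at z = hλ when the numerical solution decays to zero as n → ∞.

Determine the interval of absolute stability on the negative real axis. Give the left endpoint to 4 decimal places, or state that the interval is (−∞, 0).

Set f=λy, z=hλ:
  k1=λy_n ⇒ h·k1=z·y_n;  k2=λ(1+10/13z)y_n ⇒ h·k2=z(1+10/13z)y_n
  y_{n+1}/y_n = 1 + 2/3z + 1/3z(1+10/13z) = 1 + z + 10/39z²
  ⇒ R(z) = 1 + z + 10/39z².

Find x<0 with |R(x)|<1.
x=-0.42: |R|=0.6252
R=1: x+10/39x²=0 ⇒ x=−39/10=-3.9000; min R=1−1/(4·10/39)=0.0250>−1
Confirm numerically:
  x=-3.779: |R|=0.88275 <1
  x=-3.684: |R|=0.79596 <1
  x=-3.105: |R|=0.36706 <1
  x=-2.714: |R|=0.17467 <1
  x=-4.204: |R|=1.32770 >1
  x=-4.157: |R|=1.27394 >1
  x=-4.068: |R|=1.17524 >1
So |R|<1 on (-3.9000, 0).

z∈(-3.9000,0).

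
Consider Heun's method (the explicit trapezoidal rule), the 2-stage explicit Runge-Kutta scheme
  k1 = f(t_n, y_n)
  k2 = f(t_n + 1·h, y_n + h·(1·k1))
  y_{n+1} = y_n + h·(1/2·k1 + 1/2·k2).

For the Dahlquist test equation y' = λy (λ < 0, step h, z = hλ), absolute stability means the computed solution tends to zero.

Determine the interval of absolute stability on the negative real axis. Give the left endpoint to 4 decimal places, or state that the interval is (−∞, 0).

On y'=λy, z=hλ:
  order 2, 2-stage ⇒ R(z)=1+z+z^2/2
  (e.g. R(-0.61)=0.57605, |R|=0.57605)

Find x<0 with |R(x)|<1.
x=-0.61: |R|=0.5760
|R(-1.72)|=0.7592 |R(-1.55)|=0.6513 |R(-1.4)|=0.5800
Bisect:
  x_lo=-2.5896 |R|=1.7634  x_hi=-0.3472 |R|=0.7131
  mid=-1.46839 |R|=0.60969 →hi
  mid=-2.02897 |R|=1.02939 →lo
  mid=-1.74868 |R|=0.78026 →hi
  mid=-1.88883 |R|=0.89501 →hi
  mid=-1.95890 |R|=0.95975 →hi
  mid=-1.99394 |R|=0.99396 →hi
  mid=-2.01146 |R|=1.01152 →lo
  mid=-2.00270 |R|=1.00270 →lo
  ...
  [-2.00010,-1.99996] ⇒ x*=-2.0000
Interval (-2.0000, 0).

(-2.0000, 0).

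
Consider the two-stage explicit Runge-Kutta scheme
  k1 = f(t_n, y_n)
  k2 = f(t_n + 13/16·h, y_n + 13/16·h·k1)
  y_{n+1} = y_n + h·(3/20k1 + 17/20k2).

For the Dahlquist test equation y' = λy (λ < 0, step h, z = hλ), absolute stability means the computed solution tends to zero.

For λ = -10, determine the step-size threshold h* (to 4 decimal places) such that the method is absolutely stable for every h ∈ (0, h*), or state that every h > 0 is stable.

(-1.4480,0); λ=-10 ⇒ h* = (320/221)/10 = 0.1448.

Set f=λy, z=hλ:
  k1=λy_n ⇒ h·k1=z·y_n;  k2=λ(1+13/16z)y_n ⇒ h·k2=z(1+13/16z)y_n
  y_{n+1}/y_n = 1 + 3/20z + 17/20z(1+13/16z) = 1 + z + 221/320z²
  ⇒ R(z) = 1 + z + 221/320z².

Find x<0 with |R(x)|<1.
x=-0.39: |R|=0.7150
R=1: x+221/320x²=0 ⇒ x=−320/221=-1.4480; min R=1−1/(4·221/320)=0.6380>−1
Confirm numerically:
  x=-1.378: |R|=0.93342 <1
  x=-1.375: |R|=0.93071 <1
  x=-1.085: |R|=0.72802 <1
  x=-0.729: |R|=0.63803 <1
  x=-2.022: |R|=1.80161 >1
  x=-1.744: |R|=1.35656 >1
So |R|<1 on (-1.4480, 0).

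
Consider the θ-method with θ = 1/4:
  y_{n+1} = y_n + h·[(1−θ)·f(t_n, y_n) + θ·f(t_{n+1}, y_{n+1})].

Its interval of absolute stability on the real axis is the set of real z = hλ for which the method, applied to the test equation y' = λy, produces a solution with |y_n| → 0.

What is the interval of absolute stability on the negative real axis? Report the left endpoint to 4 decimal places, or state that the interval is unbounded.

Test eqn y'=λy, z=hλ:
  y_{n+1} = y_n + z·[3/4·y_n + 1/4·y_{n+1}] ⇒ (1 − 1/4z)y_{n+1} = (1 + 3/4z)y_n
  Hence R(z) = (1 + 3/4z)/(1 − 1/4z).

Solve |R(x)|<1 on ℝ⁻.
x=-1.46: |R|=0.0696
R=−1: 1+3/4x = −1+1/4x ⇒ -1/2x=2 ⇒ x=2/(-1/2)=-4.0000
Confirm numerically:
  x=-3.510: |R|=0.86951 <1
  x=-3.369: |R|=0.82874 <1
  x=-2.474: |R|=0.52858 <1
  x=-1.922: |R|=0.29821 <1
  x=-4.432: |R|=1.10247 >1
  x=-4.326: |R|=1.07831 >1
  x=-4.078: |R|=1.01931 >1
Interval (-4.0000, 0).

z∈(-4.0000,0).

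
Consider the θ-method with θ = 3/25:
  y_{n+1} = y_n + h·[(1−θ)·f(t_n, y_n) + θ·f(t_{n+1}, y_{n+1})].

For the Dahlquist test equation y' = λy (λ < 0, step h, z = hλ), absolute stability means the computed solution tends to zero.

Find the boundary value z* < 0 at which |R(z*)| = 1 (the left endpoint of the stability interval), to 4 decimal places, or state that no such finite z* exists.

left endpoint -2.6316.

On y'=λy, z=hλ:
  y_{n+1} = y_n + z·[22/25·y_n + 3/25·y_{n+1}] ⇒ (1 − 3/25z)y_{n+1} = (1 + 22/25z)y_n
  Hence R(z) = (1 + 22/25z)/(1 − 3/25z).

Boundary: |R(x)|=1, x<0.
x=-0.56: |R|=0.4753
R=−1: 1+22/25x = −1+3/25x ⇒ -19/25x=2 ⇒ x=2/(-19/25)=-2.6316
Confirm numerically:
  x=-2.246: |R|=0.76917 <1
  x=-1.580: |R|=0.32818 <1
  x=-1.429: |R|=0.21982 <1
  x=-3.224: |R|=1.32464 >1
  x=-2.959: |R|=1.18363 >1
So |R|<1 on (-2.6316, 0).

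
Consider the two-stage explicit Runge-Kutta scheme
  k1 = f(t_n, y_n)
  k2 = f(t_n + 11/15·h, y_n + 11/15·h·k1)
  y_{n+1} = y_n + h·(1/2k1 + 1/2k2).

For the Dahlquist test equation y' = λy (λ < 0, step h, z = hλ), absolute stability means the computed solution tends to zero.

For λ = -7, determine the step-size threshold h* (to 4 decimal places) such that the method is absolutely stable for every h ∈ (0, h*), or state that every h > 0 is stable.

(-2.7273,0); λ=-7 ⇒ h* = (30/11)/7 = 0.3896.

On y'=λy, z=hλ:
  k1=λy_n ⇒ h·k1=z·y_n;  k2=λ(1+11/15z)y_n ⇒ h·k2=z(1+11/15z)y_n
  y_{n+1}/y_n = 1 + 1/2z + 1/2z(1+11/15z) = 1 + z + 11/30z²
  so R(z) = 1 + z + 11/30z².

Solve |R(x)|<1 on ℝ⁻.
x=-0.39: |R|=0.6658
R=1: x+11/30x²=0 ⇒ x=−30/11=-2.7273; min R=1−1/(4·11/30)=0.3182>−1
Confirm numerically:
  x=-2.202: |R|=0.57589 <1
  x=-1.976: |R|=0.45568 <1
  x=-1.879: |R|=0.41557 <1
  x=-1.118: |R|=0.34031 <1
  x=-2.923: |R|=1.20977 >1
  x=-2.761: |R|=1.03414 >1
So |R|<1 on (-2.7273, 0).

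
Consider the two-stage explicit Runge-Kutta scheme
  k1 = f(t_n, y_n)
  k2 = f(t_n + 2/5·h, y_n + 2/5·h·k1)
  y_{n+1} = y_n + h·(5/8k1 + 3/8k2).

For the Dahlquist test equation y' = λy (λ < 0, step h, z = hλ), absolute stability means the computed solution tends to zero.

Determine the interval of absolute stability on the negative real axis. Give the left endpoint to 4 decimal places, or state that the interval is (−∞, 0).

Test eqn y'=λy, z=hλ:
  k1=λy_n ⇒ h·k1=z·y_n;  k2=λ(1+2/5z)y_n ⇒ h·k2=z(1+2/5z)y_n
  y_{n+1}/y_n = 1 + 5/8z + 3/8z(1+2/5z) = 1 + z + 3/20z²
  Hence R(z) = 1 + z + 3/20z².

Need |R(x)|<1, x<0.
x=-1.12: |R|=0.0682
R=1: x+3/20x²=0 ⇒ x=−20/3=-6.6667; min R=1−1/(4·3/20)=-0.6667>−1
Confirm numerically:
  x=-5.491: |R|=0.03166 <1
  x=-5.490: |R|=0.03102 <1
  x=-4.945: |R|=0.27705 <1
  x=-3.900: |R|=0.61850 <1
  x=-7.185: |R|=1.55863 >1
  x=-7.163: |R|=1.53329 >1
  x=-7.161: |R|=1.53099 >1
Interval (-6.6667, 0).

z∈(-6.6667,0).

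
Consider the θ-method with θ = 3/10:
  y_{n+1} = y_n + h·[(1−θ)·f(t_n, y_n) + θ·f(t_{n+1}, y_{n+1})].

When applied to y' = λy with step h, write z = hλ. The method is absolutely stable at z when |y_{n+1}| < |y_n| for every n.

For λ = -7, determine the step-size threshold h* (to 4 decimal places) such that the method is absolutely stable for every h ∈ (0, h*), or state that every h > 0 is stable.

Test eqn y'=λy, z=hλ:
  y_{n+1} = y_n + z·[7/10·y_n + 3/10·y_{n+1}] ⇒ (1 − 3/10z)y_{n+1} = (1 + 7/10z)y_n
  Hence R(z) = (1 + 7/10z)/(1 − 3/10z).

Solve |R(x)|<1 on ℝ⁻.
x=-0.34: |R|=0.6915
R=−1: 1+7/10x = −1+3/10x ⇒ -2/5x=2 ⇒ x=2/(-2/5)=-5.0000
Confirm numerically:
  x=-4.698: |R|=0.94986 <1
  x=-3.476: |R|=0.70159 <1
  x=-2.718: |R|=0.49719 <1
  x=-5.549: |R|=1.08241 >1
  x=-5.419: |R|=1.06383 >1
Stable set (-5.0000, 0).

(-5.0000,0); λ=-7 ⇒ h* = (5)/7 = 0.7143.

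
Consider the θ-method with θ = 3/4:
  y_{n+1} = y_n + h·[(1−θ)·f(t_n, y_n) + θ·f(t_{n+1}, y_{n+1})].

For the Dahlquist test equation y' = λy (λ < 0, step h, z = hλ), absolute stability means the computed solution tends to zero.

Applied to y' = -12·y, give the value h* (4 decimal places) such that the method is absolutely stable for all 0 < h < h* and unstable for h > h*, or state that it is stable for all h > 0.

On y'=λy, z=hλ:
  y_{n+1} = y_n + z·[1/4·y_n + 3/4·y_{n+1}] ⇒ (1 − 3/4z)y_{n+1} = (1 + 1/4z)y_n
  R(z) = (1 + 1/4z)/(1 − 3/4z).

Need |R(x)|<1, x<0.
x=-0.39: |R|=0.6983
x=-2: |R|=0.2000
x=-10: |R|=0.1765
x=-100: |R|=0.3158
θ=3/4≥1/2 ⇒ |1+1/4x|<|1−3/4x| ∀x<0 ⇒ stable on all of ℝ⁻.

interval (−∞, 0). Any h>0 works for λ=-12.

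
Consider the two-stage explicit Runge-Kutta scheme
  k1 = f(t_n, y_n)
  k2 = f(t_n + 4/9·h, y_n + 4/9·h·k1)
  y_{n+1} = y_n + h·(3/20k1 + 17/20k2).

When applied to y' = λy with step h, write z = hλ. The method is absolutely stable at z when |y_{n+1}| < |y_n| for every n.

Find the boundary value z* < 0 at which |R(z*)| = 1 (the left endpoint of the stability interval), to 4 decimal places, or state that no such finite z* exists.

With y'=λy (z=hλ):
  k1=λy_n ⇒ h·k1=z·y_n;  k2=λ(1+4/9z)y_n ⇒ h·k2=z(1+4/9z)y_n
  y_{n+1}/y_n = 1 + 3/20z + 17/20z(1+4/9z) = 1 + z + 17/45z²
  Hence R(z) = 1 + z + 17/45z².

Need |R(x)|<1, x<0.
x=-0.32: |R|=0.7187
R=1: x+17/45x²=0 ⇒ x=−45/17=-2.6471; min R=1−1/(4·17/45)=0.3382>−1
Confirm numerically:
  x=-2.326: |R|=0.71788 <1
  x=-1.601: |R|=0.36732 <1
  x=-1.086: |R|=0.35955 <1
  x=-1.083: |R|=0.36009 <1
  x=-2.895: |R|=1.27116 >1
  x=-2.842: |R|=1.20930 >1
  x=-2.841: |R|=1.20815 >1
So |R|<1 on (-2.6471, 0).

left endpoint -2.6471.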